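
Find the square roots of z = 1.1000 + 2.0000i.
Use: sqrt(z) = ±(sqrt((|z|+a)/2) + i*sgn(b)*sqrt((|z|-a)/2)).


|z| = sqrt(1.21+4) = 2.2825
sqrt((|z|+a)/2) = sqrt((2.2825+1.1)/2) = sqrt(1.6913) = 1.3005
sqrt((|z|-a)/2) = sqrt((2.2825-1.1)/2) = sqrt(0.5913) = 0.7689

±(1.3005 + 0.7689i) i.e. 1.3005 + 0.7689i and -1.3005 - 0.7689i


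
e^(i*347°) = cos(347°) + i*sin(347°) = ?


cos(347°) = 0.9744
sin(347°) = -0.2250

e^(i*347°) = 0.9744 - 0.2250i


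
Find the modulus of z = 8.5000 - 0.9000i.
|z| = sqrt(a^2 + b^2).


|z| = sqrt(8.5^2 + (-0.9)^2) = sqrt(72.25 + 0.81) = sqrt(73.06) = 8.5475

|z| = 8.5475


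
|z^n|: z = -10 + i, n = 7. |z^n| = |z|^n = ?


|z| = sqrt(100+1) = sqrt(101) = 10.0499
|z^7| = |z|^7 = (sqrt(101))^7 = 101^3 * sqrt(101) = 1030301*sqrt(101)

|z^7| = 1030301*sqrt(101) ≈ 10354396.9023


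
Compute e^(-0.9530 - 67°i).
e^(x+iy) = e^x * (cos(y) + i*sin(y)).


e^-0.9530 = 0.3856
cos(-67°) = 0.3907
sin(-67°) = -0.9205
Real = 0.3856*0.3907 = 0.1507
Imag = 0.3856*(-0.9205) = -0.3549

0.1507 - 0.3549i


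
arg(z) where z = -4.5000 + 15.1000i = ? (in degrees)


Re = -4.5, Im = 15.1
arg = atan2(15.1, -4.5) = 106.5948 degrees

arg(z) = 106.5948 degrees


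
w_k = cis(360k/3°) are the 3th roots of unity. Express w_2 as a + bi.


Angle = 360*2/3 = 240°
a = cos(240°) = -0.5000
b = sin(240°) = -0.8660

-0.5000 - 0.8660i


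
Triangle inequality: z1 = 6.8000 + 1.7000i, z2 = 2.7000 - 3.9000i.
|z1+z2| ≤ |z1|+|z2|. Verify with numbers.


|z1| = sqrt(6.8^2 + 1.7^2) = sqrt(49.13) = 7.0093
|z2| = sqrt(2.7^2 + (-3.9)^2) = sqrt(22.5) = 4.7434
z1+z2 = 9.5000 - 2.2000i
|z1+z2| = sqrt(95.09) = 9.7514
|z1|+|z2| = 7.0093 + 4.7434 = 11.7527

|z1+z2| = 9.7514 ≤ |z1|+|z2| = 11.7527 (verified)


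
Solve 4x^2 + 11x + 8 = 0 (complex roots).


disc = 11^2 - 4*4*8 = 121 - 128 = -7
sqrt(|disc|) = sqrt(7) = 2.6458
Real part = -11/(2*4) = -1.3750
Imag part = 2.6458/(2*4) = 0.3307

-1.3750 ± 0.3307i


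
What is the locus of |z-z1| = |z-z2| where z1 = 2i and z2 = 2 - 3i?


Equal distances means the locus is the perpendicular bisector of z1 and z2.
Midpoint = ((0+2)/2, (2+(-3))/2) = (1.0000, -0.5000)

Perpendicular bisector through (1.0000, -0.5000)


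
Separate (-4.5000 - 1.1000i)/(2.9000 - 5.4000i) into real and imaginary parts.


Multiply by conjugate: (-4.5000 - 1.1000i)(2.9000 + 5.4000i) / (2.9^2 + (-5.4)^2)
Numerator real = -4.5*2.9 - (1.1)*(-5.4) = -7.11
Numerator imag = -1.1*2.9 - (-4.5)*(-5.4) = -27.49
Denominator = 37.57
Re(z) = -7.11/37.57 = -0.1892
Im(z) = -27.49/37.57 = -0.7317

Re(z) = -0.1892, Im(z) = -0.7317


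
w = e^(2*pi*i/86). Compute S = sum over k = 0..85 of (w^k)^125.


The roots are w_k = w^k with w = e^(2*pi*i/86), and (w^k)^125 = (w^125)^k.
So S = 1 + u + u^2 + ... + u^(85) with u = w^125.
125 = 1*86 + 39, so 125 is not a multiple of 86: u = (w^86)^1 * w^39 = w^39 ≠ 1 (w is a primitive 86th root), while u^86 = (w^86)^125 = 1.
Geometric series: S = (1 - u^86)/(1 - u) = (1 - 1)/(1 - u) = 0

S = 0


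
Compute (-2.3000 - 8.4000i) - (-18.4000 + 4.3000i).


Real: -2.3 + 18.4 = 16.1
Imag: -8.4 - 4.3 = -12.7

16.1000 - 12.7000i


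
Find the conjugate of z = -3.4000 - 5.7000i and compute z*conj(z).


z_bar = -3.4000 + 5.7000i
z*z_bar = (-3.4)^2 + (-5.7)^2 = 11.56 + 32.49 = 44.05

z_bar = -3.4000 + 5.7000i, z*z_bar = 44.05


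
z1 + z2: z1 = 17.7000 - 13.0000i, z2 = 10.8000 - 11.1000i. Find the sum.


Real: 17.7 + 10.8 = 28.5
Imag: -13 - 11.1 = -24.1

28.5000 - 24.1000i


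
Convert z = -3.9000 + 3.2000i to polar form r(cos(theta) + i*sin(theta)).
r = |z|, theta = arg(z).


r = sqrt(15.21+10.24) = sqrt(25.45) = 5.0448
theta = atan2(3.2, -3.9) = 140.6307 degrees

r = 5.0448, theta = 140.6307 degrees


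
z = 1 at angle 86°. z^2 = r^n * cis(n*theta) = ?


r^2 = 1^2 = 1
n*theta = 2*86° = 172° = 172° (mod 360)
a = 1*cos(172°) = -0.9903
b = 1*sin(172°) = 0.1392

1 cis(172°) = -0.9903 + 0.1392i


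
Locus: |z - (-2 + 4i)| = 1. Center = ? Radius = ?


|z - z0| = r is a circle with center z0 and radius r.
Center = (-2, 4), radius = 1

Circle with center (-2, 4) and radius 1


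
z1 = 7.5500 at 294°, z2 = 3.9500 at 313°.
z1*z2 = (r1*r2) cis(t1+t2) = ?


r = 7.5500 * 3.9500 = 29.8225
theta = 294° + 313° = 607° = 247° (mod 360)

29.8225 cis(247°)


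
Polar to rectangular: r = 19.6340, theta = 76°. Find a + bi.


a = 19.6340*cos(76°) = 19.6340*0.24192 = 4.7499
b = 19.6340*sin(76°) = 19.6340*0.970296 = 19.0508

4.7499 + 19.0508i


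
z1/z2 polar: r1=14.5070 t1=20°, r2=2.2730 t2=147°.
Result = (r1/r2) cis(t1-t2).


r = 14.5070 / 2.2730 = 6.3823
theta = 20° - 147° = -127° = 233° (mod 360)

6.3823 cis(233°)


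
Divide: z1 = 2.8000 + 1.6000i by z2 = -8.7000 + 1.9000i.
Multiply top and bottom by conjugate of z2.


Conjugate of z2 = -8.7000 - 1.9000i
Numerator: (2.8000 + 1.6000i)(-8.7000 - 1.9000i) = -21.3200 - 19.2400i
Denominator: (-8.7)^2 + 1.9^2 = 79.3
Result = (-21.3200 - 19.2400i)/79.3

-0.2689 - 0.2426i


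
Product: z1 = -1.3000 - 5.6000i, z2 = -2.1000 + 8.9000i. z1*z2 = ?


Real = -1.3*(-2.1) - (-5.6)*8.9 = 2.73 - (-49.84) = 52.57
Imag = -1.3*8.9 - (2.1)*(-5.6) = -11.57 + 11.76 = 0.19

52.5700 + 0.1900i


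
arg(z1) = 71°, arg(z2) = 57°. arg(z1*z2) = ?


arg(z1*z2) = 71° + 57° = 128°
Normalized to (-180°, 180°]: 128°

128°


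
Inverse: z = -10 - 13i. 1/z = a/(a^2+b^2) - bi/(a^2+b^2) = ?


|z|^2 = 100+169 = 269
1/z = (-10 + 13i)/269

1/z = -0.0372 + 0.0483i


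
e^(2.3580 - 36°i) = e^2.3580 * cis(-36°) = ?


e^2.3580 = 10.5698
cos(-36°) = 0.809017
sin(-36°) = -0.58779
Real = 10.5698*0.809017 = 8.5511
Imag = 10.5698*(-0.58779) = -6.2128

8.5511 - 6.2128i


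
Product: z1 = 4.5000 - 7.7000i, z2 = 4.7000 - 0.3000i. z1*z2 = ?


Real = 4.5*4.7 - (-7.7)*(-0.3) = 21.15 - 2.31 = 18.84
Imag = 4.5*(-0.3) + 4.7*(-7.7) = -1.35 - (36.19) = -37.54

18.8400 - 37.5400i


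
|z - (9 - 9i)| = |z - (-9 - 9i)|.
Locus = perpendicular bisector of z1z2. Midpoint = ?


Equal distances means the locus is the perpendicular bisector of z1 and z2.
Midpoint = ((9+(-9))/2, (-9+(-9))/2) = (0, -9.0000)

Perpendicular bisector through (0, -9.0000)


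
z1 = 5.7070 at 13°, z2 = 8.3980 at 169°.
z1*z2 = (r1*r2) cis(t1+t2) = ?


r = 5.7070 * 8.3980 = 47.9274
theta = 13° + 169° = 182° = 182° (mod 360)

47.9274 cis(182°)


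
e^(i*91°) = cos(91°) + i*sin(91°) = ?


cos(91°) = -0.0175
sin(91°) = 0.9998

e^(i*91°) = -0.0175 + 0.9998i


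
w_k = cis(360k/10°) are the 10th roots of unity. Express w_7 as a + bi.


Angle = 360*7/10 = 252°
a = cos(252°) = -0.3090
b = sin(252°) = -0.9511

-0.3090 - 0.9511i


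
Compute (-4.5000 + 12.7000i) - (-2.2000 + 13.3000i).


Real: -4.5 + 2.2 = -2.3
Imag: 12.7 - 13.3 = -0.6

-2.3000 - 0.6000i


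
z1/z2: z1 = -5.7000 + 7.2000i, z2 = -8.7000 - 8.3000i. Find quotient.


Conjugate of z2 = -8.7000 + 8.3000i
Numerator: (-5.7000 + 7.2000i)(-8.7000 + 8.3000i) = -10.1700 - 109.9500i
Denominator: (-8.7)^2 + (-8.3)^2 = 144.58
Result = (-10.1700 - 109.9500i)/144.58

-0.0703 - 0.7605i


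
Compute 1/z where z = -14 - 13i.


|z|^2 = 196+169 = 365
1/z = (-14 + 13i)/365

1/z = -0.0384 + 0.0356i


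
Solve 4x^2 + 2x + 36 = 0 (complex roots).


disc = 2^2 - 4*4*36 = 4 - 576 = -572
sqrt(|disc|) = sqrt(572) = 23.9165
Real part = -2/(2*4) = -0.2500
Imag part = 23.9165/(2*4) = 2.9896

-0.2500 ± 2.9896i


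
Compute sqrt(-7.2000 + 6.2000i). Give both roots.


|z| = sqrt(51.84+38.44) = 9.5016
sqrt((|z|+a)/2) = sqrt((9.5016+(-7.2))/2) = sqrt(1.1508) = 1.0727
sqrt((|z|-a)/2) = sqrt((9.5016-(-7.2))/2) = sqrt(8.3508) = 2.8898

±(1.0727 + 2.8898i) i.e. 1.0727 + 2.8898i and -1.0727 - 2.8898i


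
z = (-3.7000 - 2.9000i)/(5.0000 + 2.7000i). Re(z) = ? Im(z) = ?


Multiply by conjugate: (-3.7000 - 2.9000i)(5.0000 - 2.7000i) / (5^2 + 2.7^2)
Numerator real = -3.7*5 - (2.9)*2.7 = -26.33
Numerator imag = -2.9*5 - (-3.7)*2.7 = -4.51
Denominator = 32.29
Re(z) = -26.33/32.29 = -0.8154
Im(z) = -4.51/32.29 = -0.1397

Re(z) = -0.8154, Im(z) = -0.1397


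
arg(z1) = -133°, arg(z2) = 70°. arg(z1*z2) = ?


arg(z1*z2) = -133° + 70° = -63°
Normalized to (-180°, 180°]: -63°

-63°


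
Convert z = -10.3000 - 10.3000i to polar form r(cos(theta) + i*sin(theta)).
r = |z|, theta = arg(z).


r = sqrt(106.09+106.09) = sqrt(212.18) = 14.5664
theta = atan2(-10.3, -10.3) = -135.0000 degrees

r = 14.5664, theta = -135.0000 degrees


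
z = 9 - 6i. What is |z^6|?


|z| = sqrt(81+36) = sqrt(117) = 10.8167
|z^6| = |z|^6 = (sqrt(117))^6 = 117^3 = 1601613

|z^6| = 1601613


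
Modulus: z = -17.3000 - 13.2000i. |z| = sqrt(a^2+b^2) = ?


|z| = sqrt((-17.3)^2 + (-13.2)^2) = sqrt(299.29 + 174.24) = sqrt(473.53) = 21.7607

|z| = 21.7607


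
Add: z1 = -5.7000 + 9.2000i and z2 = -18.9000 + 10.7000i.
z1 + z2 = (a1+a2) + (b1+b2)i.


Real: -5.7 - 18.9 = -24.6
Imag: 9.2 + 10.7 = 19.9

-24.6000 + 19.9000i


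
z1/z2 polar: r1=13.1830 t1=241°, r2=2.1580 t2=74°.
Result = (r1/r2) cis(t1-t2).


r = 13.1830 / 2.1580 = 6.1089
theta = 241° - 74° = 167° = 167° (mod 360)

6.1089 cis(167°)


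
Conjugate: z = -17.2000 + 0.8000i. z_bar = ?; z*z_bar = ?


z_bar = -17.2000 - 0.8000i
z*z_bar = (-17.2)^2 + 0.8^2 = 295.84 + 0.64 = 296.48

z_bar = -17.2000 - 0.8000i, z*z_bar = 296.48


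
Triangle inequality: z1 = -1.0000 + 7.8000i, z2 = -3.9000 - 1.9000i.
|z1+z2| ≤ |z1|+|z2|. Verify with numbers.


|z1| = sqrt((-1)^2 + 7.8^2) = sqrt(61.84) = 7.8638
|z2| = sqrt((-3.9)^2 + (-1.9)^2) = sqrt(18.82) = 4.3382
z1+z2 = -4.9000 + 5.9000i
|z1+z2| = sqrt(58.82) = 7.6694
|z1|+|z2| = 7.8638 + 4.3382 = 12.2020

|z1+z2| = 7.6694 ≤ |z1|+|z2| = 12.2020 (verified)


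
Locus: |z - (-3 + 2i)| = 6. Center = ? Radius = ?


|z - z0| = r is a circle with center z0 and radius r.
Center = (-3, 2), radius = 6

Circle with center (-3, 2) and radius 6


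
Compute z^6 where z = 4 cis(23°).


r^6 = 4^6 = 4096
n*theta = 6*23° = 138° = 138° (mod 360)
a = 4096*cos(138°) = -3043.9212
b = 4096*sin(138°) = 2740.7590

4096 cis(138°) = -3043.9212 + 2740.7590i


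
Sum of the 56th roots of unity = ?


The sum of all 56th roots of unity is 0.
Geometric series: (1 - w^56)/(1 - w) = (1-1)/(1-w) = 0 since w^56 = 1, w ≠ 1.
Alternatively: coefficient of z^55 in z^56 - 1 is 0.

0


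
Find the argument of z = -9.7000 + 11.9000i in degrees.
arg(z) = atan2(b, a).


Re = -9.7, Im = 11.9
arg = atan2(11.9, -9.7) = 129.1844 degrees

arg(z) = 129.1844 degrees


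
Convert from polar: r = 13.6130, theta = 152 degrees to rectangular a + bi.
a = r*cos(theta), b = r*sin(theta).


a = 13.6130*cos(152°) = 13.6130*(-0.88295) = -12.0196
b = 13.6130*sin(152°) = 13.6130*0.46947 = 6.3909

-12.0196 + 6.3909i


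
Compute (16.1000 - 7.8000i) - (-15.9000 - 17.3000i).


Real: 16.1 + 15.9 = 32
Imag: -7.8 + 17.3 = 9.5

32.0000 + 9.5000i


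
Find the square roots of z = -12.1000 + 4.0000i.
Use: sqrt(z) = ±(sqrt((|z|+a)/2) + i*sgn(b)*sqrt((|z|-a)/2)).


|z| = sqrt(146.41+16) = 12.7440
sqrt((|z|+a)/2) = sqrt((12.7440+(-12.1))/2) = sqrt(0.3220) = 0.5675
sqrt((|z|-a)/2) = sqrt((12.7440-(-12.1))/2) = sqrt(12.4220) = 3.5245

±(0.5675 + 3.5245i) i.e. 0.5675 + 3.5245i and -0.5675 - 3.5245i


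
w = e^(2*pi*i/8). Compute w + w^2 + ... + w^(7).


With w = e^(2*pi*i/8), all 8 of the 8th roots of unity w^0 = 1, w, ..., w^(7) sum to 0: 1 + w + ... + w^(7) = (1 - w^8)/(1 - w) = 0 since w^8 = 1, w ≠ 1.
Removing the root 1: w + w^2 + ... + w^(7) = 0 - 1 = -1

Sum = -1


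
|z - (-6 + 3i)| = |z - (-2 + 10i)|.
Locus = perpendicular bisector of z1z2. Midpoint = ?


Equal distances means the locus is the perpendicular bisector of z1 and z2.
Midpoint = ((-6+(-2))/2, (3+10)/2) = (-4.0000, 6.5000)

Perpendicular bisector through (-4.0000, 6.5000)


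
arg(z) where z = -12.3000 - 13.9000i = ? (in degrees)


Re = -12.3, Im = -13.9
arg = atan2(-13.9, -12.3) = -131.5054 degrees

arg(z) = -131.5054 degrees


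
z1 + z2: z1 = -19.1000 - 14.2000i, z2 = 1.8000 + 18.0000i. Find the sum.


Real: -19.1 + 1.8 = -17.3
Imag: -14.2 + 18 = 3.8

-17.3000 + 3.8000i


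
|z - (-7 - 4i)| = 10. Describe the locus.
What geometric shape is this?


|z - z0| = r is a circle with center z0 and radius r.
Center = (-7, -4), radius = 10

Circle with center (-7, -4) and radius 10


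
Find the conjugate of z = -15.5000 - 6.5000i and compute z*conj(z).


z_bar = -15.5000 + 6.5000i
z*z_bar = (-15.5)^2 + (-6.5)^2 = 240.25 + 42.25 = 282.5

z_bar = -15.5000 + 6.5000i, z*z_bar = 282.5


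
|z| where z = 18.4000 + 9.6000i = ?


|z| = sqrt(18.4^2 + 9.6^2) = sqrt(338.56 + 92.16) = sqrt(430.72) = 20.7538

|z| = 20.7538


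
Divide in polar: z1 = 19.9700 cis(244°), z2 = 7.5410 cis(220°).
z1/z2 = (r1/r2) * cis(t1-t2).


r = 19.9700 / 7.5410 = 2.6482
theta = 244° - 220° = 24° = 24° (mod 360)

2.6482 cis(24°)


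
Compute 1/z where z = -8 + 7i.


|z|^2 = 64+49 = 113
1/z = (-8 - 7i)/113

1/z = -0.0708 - 0.0619i


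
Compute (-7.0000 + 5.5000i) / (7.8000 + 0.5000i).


Conjugate of z2 = 7.8000 - 0.5000i
Numerator: (-7.0000 + 5.5000i)(7.8000 - 0.5000i) = -51.8500 + 46.4000i
Denominator: 7.8^2 + 0.5^2 = 61.09
Result = (-51.8500 + 46.4000i)/61.09

-0.8487 + 0.7595i


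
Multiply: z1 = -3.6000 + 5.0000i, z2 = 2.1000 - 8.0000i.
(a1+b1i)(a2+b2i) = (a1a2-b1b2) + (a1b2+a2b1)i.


Real = -3.6*2.1 - 5*(-8) = -7.56 - (-40) = 32.44
Imag = -3.6*(-8) + 2.1*5 = 28.8 + 10.5 = 39.3

32.4400 + 39.3000i


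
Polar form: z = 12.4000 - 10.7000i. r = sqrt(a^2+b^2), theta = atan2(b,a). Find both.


r = sqrt(153.76+114.49) = sqrt(268.25) = 16.3783
theta = atan2(-10.7, 12.4) = -40.7910 degrees

r = 16.3783, theta = -40.7910 degrees


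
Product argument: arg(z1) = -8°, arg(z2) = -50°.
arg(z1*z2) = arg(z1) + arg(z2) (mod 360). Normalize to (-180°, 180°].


arg(z1*z2) = -8° - 50° = -58°
Normalized to (-180°, 180°]: -58°

-58°


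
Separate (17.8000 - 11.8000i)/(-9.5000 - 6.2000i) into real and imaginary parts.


Multiply by conjugate: (17.8000 - 11.8000i)(-9.5000 + 6.2000i) / ((-9.5)^2 + (-6.2)^2)
Numerator real = 17.8*(-9.5) - (11.8)*(-6.2) = -95.94
Numerator imag = -11.8*(-9.5) - 17.8*(-6.2) = 222.46
Denominator = 128.69
Re(z) = -95.94/128.69 = -0.7455
Im(z) = 222.46/128.69 = 1.7287

Re(z) = -0.7455, Im(z) = 1.7287


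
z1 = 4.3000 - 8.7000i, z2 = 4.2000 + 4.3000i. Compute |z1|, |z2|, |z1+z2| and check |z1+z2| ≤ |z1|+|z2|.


|z1| = sqrt(4.3^2 + (-8.7)^2) = sqrt(94.18) = 9.7046
|z2| = sqrt(4.2^2 + 4.3^2) = sqrt(36.13) = 6.0108
z1+z2 = 8.5000 - 4.4000i
|z1+z2| = sqrt(91.61) = 9.5713
|z1|+|z2| = 9.7046 + 6.0108 = 15.7154

|z1+z2| = 9.5713 ≤ |z1|+|z2| = 15.7154 (verified)


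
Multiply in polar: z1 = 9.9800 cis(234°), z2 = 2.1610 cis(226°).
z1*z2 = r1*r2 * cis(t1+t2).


r = 9.9800 * 2.1610 = 21.5668
theta = 234° + 226° = 460° = 100° (mod 360)

21.5668 cis(100°)


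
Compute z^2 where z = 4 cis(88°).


r^2 = 4^2 = 16
n*theta = 2*88° = 176° = 176° (mod 360)
a = 16*cos(176°) = -15.9610
b = 16*sin(176°) = 1.1161

16 cis(176°) = -15.9610 + 1.1161i


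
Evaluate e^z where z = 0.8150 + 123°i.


e^0.8150 = 2.2592
cos(123°) = -0.5446
sin(123°) = 0.83867
Real = 2.2592*(-0.5446) = -1.2304
Imag = 2.2592*0.83867 = 1.8947

-1.2304 + 1.8947i


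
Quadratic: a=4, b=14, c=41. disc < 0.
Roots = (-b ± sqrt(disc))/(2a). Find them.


disc = 14^2 - 4*4*41 = 196 - 656 = -460
sqrt(|disc|) = sqrt(460) = 21.4476
Real part = -14/(2*4) = -1.7500
Imag part = 21.4476/(2*4) = 2.6810

-1.7500 ± 2.6810i


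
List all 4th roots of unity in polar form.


The 4th roots of unity are cis(360k/4°) for k=0..3
Angle step = 360/4 = 90°
Primitive root: cis(90°)
Primitive root = 0 + 1.0000i

4 roots at angles: 0°, 90°, 180°, 270°


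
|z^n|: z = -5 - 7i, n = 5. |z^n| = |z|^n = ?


|z| = sqrt(25+49) = sqrt(74) = 8.6023
|z^5| = |z|^5 = (sqrt(74))^5 = 74^2 * sqrt(74) = 5476*sqrt(74)

|z^5| = 5476*sqrt(74) ≈ 47106.3332


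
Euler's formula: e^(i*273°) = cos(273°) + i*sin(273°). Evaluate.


cos(273°) = 0.0523
sin(273°) = -0.9986

e^(i*273°) = 0.0523 - 0.9986i


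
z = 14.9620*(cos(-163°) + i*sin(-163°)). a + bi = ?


a = 14.9620*cos(-163°) = 14.9620*(-0.9563) = -14.3082
b = 14.9620*sin(-163°) = 14.9620*(-0.292372) = -4.3745

-14.3082 - 4.3745i


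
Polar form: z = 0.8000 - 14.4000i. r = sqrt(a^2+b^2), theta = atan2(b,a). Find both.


r = sqrt(0.64+207.36) = sqrt(208) = 14.4222
theta = atan2(-14.4, 0.8) = -86.8202 degrees

r = 14.4222, theta = -86.8202 degrees


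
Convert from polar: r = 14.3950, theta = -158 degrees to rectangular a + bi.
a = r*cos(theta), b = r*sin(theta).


a = 14.3950*cos(-158°) = 14.3950*(-0.92718) = -13.3468
b = 14.3950*sin(-158°) = 14.3950*(-0.37461) = -5.3925

-13.3468 - 5.3925i


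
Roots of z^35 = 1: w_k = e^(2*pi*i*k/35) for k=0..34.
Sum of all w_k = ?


The sum of all 35th roots of unity is 0.
Geometric series: (1 - w^35)/(1 - w) = (1-1)/(1-w) = 0 since w^35 = 1, w ≠ 1.
Alternatively: coefficient of z^34 in z^35 - 1 is 0.

0


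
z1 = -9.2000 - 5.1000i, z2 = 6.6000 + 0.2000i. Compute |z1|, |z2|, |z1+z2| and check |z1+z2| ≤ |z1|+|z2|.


|z1| = sqrt((-9.2)^2 + (-5.1)^2) = sqrt(110.65) = 10.5190
|z2| = sqrt(6.6^2 + 0.2^2) = sqrt(43.6) = 6.6030
z1+z2 = -2.6000 - 4.9000i
|z1+z2| = sqrt(30.77) = 5.5471
|z1|+|z2| = 10.5190 + 6.6030 = 17.1220

|z1+z2| = 5.5471 ≤ |z1|+|z2| = 17.1220 (verified)


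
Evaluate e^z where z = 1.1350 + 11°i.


e^1.1350 = 3.1112
cos(11°) = 0.9816
sin(11°) = 0.1908
Real = 3.1112*0.9816 = 3.0540
Imag = 3.1112*0.1908 = 0.5936

3.0540 + 0.5936i


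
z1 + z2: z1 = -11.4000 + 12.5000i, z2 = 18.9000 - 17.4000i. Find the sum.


Real: -11.4 + 18.9 = 7.5
Imag: 12.5 - 17.4 = -4.9

7.5000 - 4.9000i


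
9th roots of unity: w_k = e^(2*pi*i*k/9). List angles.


The 9th roots of unity are cis(360k/9°) for k=0..8
Angle step = 360/9 = 40°
Primitive root: cis(40°)
Primitive root = 0.7660 + 0.6428i

9 roots at angles: 0°, 40°, 80°, 120°, 160°, 200°, 240°, 280°, 320°


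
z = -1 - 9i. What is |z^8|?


|z| = sqrt(1+81) = sqrt(82) = 9.0554
|z^8| = |z|^8 = (sqrt(82))^8 = 82^4 = 45212176

|z^8| = 45212176


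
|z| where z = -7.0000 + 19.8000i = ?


|z| = sqrt((-7)^2 + 19.8^2) = sqrt(49 + 392.04) = sqrt(441.04) = 21.0010

|z| = 21.0010


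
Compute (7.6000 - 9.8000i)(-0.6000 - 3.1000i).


Real = 7.6*(-0.6) - (-9.8)*(-3.1) = -4.56 - 30.38 = -34.94
Imag = 7.6*(-3.1) - (0.6)*(-9.8) = -23.56 + 5.88 = -17.68

-34.9400 - 17.6800i


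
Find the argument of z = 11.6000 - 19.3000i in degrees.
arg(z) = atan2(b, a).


Re = 11.6, Im = -19.3
arg = atan2(-19.3, 11.6) = -58.9926 degrees

arg(z) = -58.9926 degrees


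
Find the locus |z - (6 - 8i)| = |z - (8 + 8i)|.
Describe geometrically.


Equal distances means the locus is the perpendicular bisector of z1 and z2.
Midpoint = ((6+8)/2, (-8+8)/2) = (7.0000, 0)

Perpendicular bisector through (7.0000, 0)


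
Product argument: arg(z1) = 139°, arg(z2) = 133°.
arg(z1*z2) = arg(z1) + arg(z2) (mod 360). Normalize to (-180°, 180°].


arg(z1*z2) = 139° + 133° = 272°
Normalized to (-180°, 180°]: -88°

-88°


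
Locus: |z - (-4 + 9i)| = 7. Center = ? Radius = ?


|z - z0| = r is a circle with center z0 and radius r.
Center = (-4, 9), radius = 7

Circle with center (-4, 9) and radius 7


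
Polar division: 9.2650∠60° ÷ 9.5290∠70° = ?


r = 9.2650 / 9.5290 = 0.9723
theta = 60° - 70° = -10° = 350° (mod 360)

0.9723 cis(350°)


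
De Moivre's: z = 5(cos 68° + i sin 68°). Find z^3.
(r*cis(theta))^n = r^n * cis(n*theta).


r^3 = 5^3 = 125
n*theta = 3*68° = 204° = 204° (mod 360)
a = 125*cos(204°) = -114.1932
b = 125*sin(204°) = -50.8421

125 cis(204°) = -114.1932 - 50.8421i


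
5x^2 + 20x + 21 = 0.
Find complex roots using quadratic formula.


disc = 20^2 - 4*5*21 = 400 - 420 = -20
sqrt(|disc|) = sqrt(20) = 4.4721
Real part = -20/(2*5) = -2.0000
Imag part = 4.4721/(2*5) = 0.4472

-2.0000 ± 0.4472i


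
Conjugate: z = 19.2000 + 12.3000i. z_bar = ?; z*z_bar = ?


z_bar = 19.2000 - 12.3000i
z*z_bar = 19.2^2 + 12.3^2 = 368.64 + 151.29 = 519.93

z_bar = 19.2000 - 12.3000i, z*z_bar = 519.93


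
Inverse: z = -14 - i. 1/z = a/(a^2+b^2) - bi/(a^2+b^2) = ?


|z|^2 = 196+1 = 197
1/z = (-14 + 1i)/197

1/z = -0.0711 + 0.0051i


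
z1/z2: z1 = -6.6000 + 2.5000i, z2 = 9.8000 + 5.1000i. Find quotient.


Conjugate of z2 = 9.8000 - 5.1000i
Numerator: (-6.6000 + 2.5000i)(9.8000 - 5.1000i) = -51.9300 + 58.1600i
Denominator: 9.8^2 + 5.1^2 = 122.05
Result = (-51.9300 + 58.1600i)/122.05

-0.4255 + 0.4765i


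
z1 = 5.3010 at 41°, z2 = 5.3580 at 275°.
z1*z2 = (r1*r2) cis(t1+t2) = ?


r = 5.3010 * 5.3580 = 28.4028
theta = 41° + 275° = 316° = 316° (mod 360)

28.4028 cis(316°)


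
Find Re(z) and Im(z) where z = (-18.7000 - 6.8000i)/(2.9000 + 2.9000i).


Multiply by conjugate: (-18.7000 - 6.8000i)(2.9000 - 2.9000i) / (2.9^2 + 2.9^2)
Numerator real = -18.7*2.9 - (6.8)*2.9 = -73.95
Numerator imag = -6.8*2.9 - (-18.7)*2.9 = 34.51
Denominator = 16.82
Re(z) = -73.95/16.82 = -4.3966
Im(z) = 34.51/16.82 = 2.0517

Re(z) = -4.3966, Im(z) = 2.0517


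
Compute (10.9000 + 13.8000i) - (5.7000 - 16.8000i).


Real: 10.9 - 5.7 = 5.2
Imag: 13.8 + 16.8 = 30.6

5.2000 + 30.6000i


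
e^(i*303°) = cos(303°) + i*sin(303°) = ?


cos(303°) = 0.5446
sin(303°) = -0.8387

e^(i*303°) = 0.5446 - 0.8387i


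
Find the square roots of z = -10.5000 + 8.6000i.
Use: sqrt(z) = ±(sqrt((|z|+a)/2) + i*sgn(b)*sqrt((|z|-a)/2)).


|z| = sqrt(110.25+73.96) = 13.5724
sqrt((|z|+a)/2) = sqrt((13.5724+(-10.5))/2) = sqrt(1.5362) = 1.2394
sqrt((|z|-a)/2) = sqrt((13.5724-(-10.5))/2) = sqrt(12.0362) = 3.4693

±(1.2394 + 3.4693i) i.e. 1.2394 + 3.4693i and -1.2394 - 3.4693i


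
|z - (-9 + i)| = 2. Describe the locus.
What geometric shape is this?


|z - z0| = r is a circle with center z0 and radius r.
Center = (-9, 1), radius = 2

Circle with center (-9, 1) and radius 2


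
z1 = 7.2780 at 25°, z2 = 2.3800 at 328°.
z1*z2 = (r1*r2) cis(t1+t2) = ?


r = 7.2780 * 2.3800 = 17.3216
theta = 25° + 328° = 353° = 353° (mod 360)

17.3216 cis(353°)


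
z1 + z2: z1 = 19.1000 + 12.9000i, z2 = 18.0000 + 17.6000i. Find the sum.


Real: 19.1 + 18 = 37.1
Imag: 12.9 + 17.6 = 30.5

37.1000 + 30.5000i


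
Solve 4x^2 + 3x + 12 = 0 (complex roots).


disc = 3^2 - 4*4*12 = 9 - 192 = -183
sqrt(|disc|) = sqrt(183) = 13.5277
Real part = -3/(2*4) = -0.3750
Imag part = 13.5277/(2*4) = 1.6910

-0.3750 ± 1.6910i


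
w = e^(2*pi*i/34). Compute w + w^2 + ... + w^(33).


With w = e^(2*pi*i/34), all 34 of the 34th roots of unity w^0 = 1, w, ..., w^(33) sum to 0: 1 + w + ... + w^(33) = (1 - w^34)/(1 - w) = 0 since w^34 = 1, w ≠ 1.
Removing the root 1: w + w^2 + ... + w^(33) = 0 - 1 = -1

Sum = -1


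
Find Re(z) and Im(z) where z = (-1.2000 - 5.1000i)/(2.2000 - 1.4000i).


Multiply by conjugate: (-1.2000 - 5.1000i)(2.2000 + 1.4000i) / (2.2^2 + (-1.4)^2)
Numerator real = -1.2*2.2 - (5.1)*(-1.4) = 4.5
Numerator imag = -5.1*2.2 - (-1.2)*(-1.4) = -12.9
Denominator = 6.8
Re(z) = 4.5/6.8 = 0.6618
Im(z) = -12.9/6.8 = -1.8971

Re(z) = 0.6618, Im(z) = -1.8971


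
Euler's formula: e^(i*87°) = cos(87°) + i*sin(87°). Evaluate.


cos(87°) = 0.0523
sin(87°) = 0.9986

e^(i*87°) = 0.0523 + 0.9986i


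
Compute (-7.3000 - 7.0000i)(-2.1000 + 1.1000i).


Real = -7.3*(-2.1) - (-7)*1.1 = 15.33 - (-7.7) = 23.03
Imag = -7.3*1.1 - (2.1)*(-7) = -8.03 + 14.7 = 6.67

23.0300 + 6.6700i


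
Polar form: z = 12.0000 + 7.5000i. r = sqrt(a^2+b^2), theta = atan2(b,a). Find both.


r = sqrt(144+56.25) = sqrt(200.25) = 14.1510
theta = atan2(7.5, 12) = 32.0054 degrees

r = 14.1510, theta = 32.0054 degrees


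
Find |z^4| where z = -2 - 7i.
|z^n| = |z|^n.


|z| = sqrt(4+49) = sqrt(53) = 7.2801
|z^4| = |z|^4 = (sqrt(53))^4 = 53^2 = 2809

|z^4| = 2809


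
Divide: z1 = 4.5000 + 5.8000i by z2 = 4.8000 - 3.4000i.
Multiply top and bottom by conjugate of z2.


Conjugate of z2 = 4.8000 + 3.4000i
Numerator: (4.5000 + 5.8000i)(4.8000 + 3.4000i) = 1.8800 + 43.1400i
Denominator: 4.8^2 + (-3.4)^2 = 34.6
Result = (1.8800 + 43.1400i)/34.6

0.0543 + 1.2468i


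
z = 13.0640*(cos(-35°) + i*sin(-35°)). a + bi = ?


a = 13.0640*cos(-35°) = 13.0640*0.81915 = 10.7014
b = 13.0640*sin(-35°) = 13.0640*(-0.57358) = -7.4932

10.7014 - 7.4932i


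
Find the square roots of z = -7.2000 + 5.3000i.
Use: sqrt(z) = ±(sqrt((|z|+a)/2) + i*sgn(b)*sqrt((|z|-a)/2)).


|z| = sqrt(51.84+28.09) = 8.9404
sqrt((|z|+a)/2) = sqrt((8.9404+(-7.2))/2) = sqrt(0.8702) = 0.9328
sqrt((|z|-a)/2) = sqrt((8.9404-(-7.2))/2) = sqrt(8.0702) = 2.8408

±(0.9328 + 2.8408i) i.e. 0.9328 + 2.8408i and -0.9328 - 2.8408i


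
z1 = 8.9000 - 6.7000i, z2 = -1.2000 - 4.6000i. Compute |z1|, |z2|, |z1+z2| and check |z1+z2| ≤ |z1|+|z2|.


|z1| = sqrt(8.9^2 + (-6.7)^2) = sqrt(124.1) = 11.1400
|z2| = sqrt((-1.2)^2 + (-4.6)^2) = sqrt(22.6) = 4.7539
z1+z2 = 7.7000 - 11.3000i
|z1+z2| = sqrt(186.98) = 13.6741
|z1|+|z2| = 11.1400 + 4.7539 = 15.8939

|z1+z2| = 13.6741 ≤ |z1|+|z2| = 15.8939 (verified)


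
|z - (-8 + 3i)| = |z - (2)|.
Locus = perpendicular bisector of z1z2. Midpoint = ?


Equal distances means the locus is the perpendicular bisector of z1 and z2.
Midpoint = ((-8+2)/2, (3+0)/2) = (-3.0000, 1.5000)

Perpendicular bisector through (-3.0000, 1.5000)


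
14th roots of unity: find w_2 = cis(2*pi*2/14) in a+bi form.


Angle = 360*2/14 = 51.4286°
a = cos(51.4286°) = 0.6235
b = sin(51.4286°) = 0.7818

0.6235 + 0.7818i


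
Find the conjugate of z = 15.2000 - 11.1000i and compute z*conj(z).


z_bar = 15.2000 + 11.1000i
z*z_bar = 15.2^2 + (-11.1)^2 = 231.04 + 123.21 = 354.25

z_bar = 15.2000 + 11.1000i, z*z_bar = 354.25


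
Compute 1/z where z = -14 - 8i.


|z|^2 = 196+64 = 260
1/z = (-14 + 8i)/260

1/z = -0.0538 + 0.0308i


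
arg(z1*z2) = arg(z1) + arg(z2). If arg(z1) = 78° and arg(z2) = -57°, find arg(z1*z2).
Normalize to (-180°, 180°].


arg(z1*z2) = 78° - 57° = 21°
Normalized to (-180°, 180°]: 21°

21°


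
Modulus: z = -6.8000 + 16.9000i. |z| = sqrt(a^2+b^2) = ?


|z| = sqrt((-6.8)^2 + 16.9^2) = sqrt(46.24 + 285.61) = sqrt(331.85) = 18.2168

|z| = 18.2168


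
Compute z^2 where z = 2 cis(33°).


r^2 = 2^2 = 4
n*theta = 2*33° = 66° = 66° (mod 360)
a = 4*cos(66°) = 1.6269
b = 4*sin(66°) = 3.6542

4 cis(66°) = 1.6269 + 3.6542i


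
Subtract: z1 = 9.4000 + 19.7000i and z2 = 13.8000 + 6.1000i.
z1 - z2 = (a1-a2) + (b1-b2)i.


Real: 9.4 - 13.8 = -4.4
Imag: 19.7 - 6.1 = 13.6

-4.4000 + 13.6000i


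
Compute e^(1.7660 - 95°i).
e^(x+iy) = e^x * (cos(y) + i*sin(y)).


e^1.7660 = 5.8474
cos(-95°) = -0.087156
sin(-95°) = -0.9962
Real = 5.8474*(-0.087156) = -0.5096
Imag = 5.8474*(-0.9962) = -5.8252

-0.5096 - 5.8252i


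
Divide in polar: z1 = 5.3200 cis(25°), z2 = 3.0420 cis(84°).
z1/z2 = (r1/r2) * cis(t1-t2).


r = 5.3200 / 3.0420 = 1.7488
theta = 25° - 84° = -59° = 301° (mod 360)

1.7488 cis(301°)


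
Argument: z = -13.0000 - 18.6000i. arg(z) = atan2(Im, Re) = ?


Re = -13, Im = -18.6
arg = atan2(-18.6, -13) = -124.9507 degrees

arg(z) = -124.9507 degrees


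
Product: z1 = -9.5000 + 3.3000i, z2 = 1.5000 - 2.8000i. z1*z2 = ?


Real = -9.5*1.5 - 3.3*(-2.8) = -14.25 - (-9.24) = -5.01
Imag = -9.5*(-2.8) + 1.5*3.3 = 26.6 + 4.95 = 31.55

-5.0100 + 31.5500i


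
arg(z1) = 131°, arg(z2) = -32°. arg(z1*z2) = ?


arg(z1*z2) = 131° - 32° = 99°
Normalized to (-180°, 180°]: 99°

99°


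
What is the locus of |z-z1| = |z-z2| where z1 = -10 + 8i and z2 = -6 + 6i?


Equal distances means the locus is the perpendicular bisector of z1 and z2.
Midpoint = ((-10+(-6))/2, (8+6)/2) = (-8.0000, 7.0000)

Perpendicular bisector through (-8.0000, 7.0000)


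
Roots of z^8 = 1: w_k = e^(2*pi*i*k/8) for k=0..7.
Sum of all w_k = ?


The sum of all 8th roots of unity is 0.
Geometric series: (1 - w^8)/(1 - w) = (1-1)/(1-w) = 0 since w^8 = 1, w ≠ 1.
Alternatively: coefficient of z^7 in z^8 - 1 is 0.

0


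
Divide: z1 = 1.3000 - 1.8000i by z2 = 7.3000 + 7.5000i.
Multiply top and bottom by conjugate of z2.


Conjugate of z2 = 7.3000 - 7.5000i
Numerator: (1.3000 - 1.8000i)(7.3000 - 7.5000i) = -4.0100 - 22.8900i
Denominator: 7.3^2 + 7.5^2 = 109.54
Result = (-4.0100 - 22.8900i)/109.54

-0.0366 - 0.2090i


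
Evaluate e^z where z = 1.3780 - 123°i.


e^1.3780 = 3.9670
cos(-123°) = -0.54464
sin(-123°) = -0.83867
Real = 3.9670*(-0.54464) = -2.1606
Imag = 3.9670*(-0.83867) = -3.3270

-2.1606 - 3.3270i


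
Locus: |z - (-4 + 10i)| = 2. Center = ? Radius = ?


|z - z0| = r is a circle with center z0 and radius r.
Center = (-4, 10), radius = 2

Circle with center (-4, 10) and radius 2


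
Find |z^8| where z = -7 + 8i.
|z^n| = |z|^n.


|z| = sqrt(49+64) = sqrt(113) = 10.6301
|z^8| = |z|^8 = (sqrt(113))^8 = 113^4 = 163047361

|z^8| = 163047361


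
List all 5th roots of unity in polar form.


The 5th roots of unity are cis(360k/5°) for k=0..4
Angle step = 360/5 = 72°
Primitive root: cis(72°)
Primitive root = 0.3090 + 0.9511i

5 roots at angles: 0°, 72°, 144°, 216°, 288°


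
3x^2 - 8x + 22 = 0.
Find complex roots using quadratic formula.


disc = (-8)^2 - 4*3*22 = 64 - 264 = -200
sqrt(|disc|) = sqrt(200) = 14.1421
Real part = 8/(2*3) = 1.3333
Imag part = 14.1421/(2*3) = 2.3570

1.3333 ± 2.3570i


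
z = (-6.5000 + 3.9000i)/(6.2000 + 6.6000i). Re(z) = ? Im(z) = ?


Multiply by conjugate: (-6.5000 + 3.9000i)(6.2000 - 6.6000i) / (6.2^2 + 6.6^2)
Numerator real = -6.5*6.2 + 3.9*6.6 = -14.56
Numerator imag = 3.9*6.2 - (-6.5)*6.6 = 67.08
Denominator = 82
Re(z) = -14.56/82 = -0.1776
Im(z) = 67.08/82 = 0.8180

Re(z) = -0.1776, Im(z) = 0.8180


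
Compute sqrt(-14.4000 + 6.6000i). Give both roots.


|z| = sqrt(207.36+43.56) = 15.8405
sqrt((|z|+a)/2) = sqrt((15.8405+(-14.4))/2) = sqrt(0.7202) = 0.8487
sqrt((|z|-a)/2) = sqrt((15.8405-(-14.4))/2) = sqrt(15.1202) = 3.8885

±(0.8487 + 3.8885i) i.e. 0.8487 + 3.8885i and -0.8487 - 3.8885i


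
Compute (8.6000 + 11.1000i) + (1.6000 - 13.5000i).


Real: 8.6 + 1.6 = 10.2
Imag: 11.1 - 13.5 = -2.4

10.2000 - 2.4000i


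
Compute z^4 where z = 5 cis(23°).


r^4 = 5^4 = 625
n*theta = 4*23° = 92° = 92° (mod 360)
a = 625*cos(92°) = -21.8122
b = 625*sin(92°) = 624.6193

625 cis(92°) = -21.8122 + 624.6193i


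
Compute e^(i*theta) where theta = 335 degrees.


cos(335°) = 0.9063
sin(335°) = -0.4226

e^(i*335°) = 0.9063 - 0.4226i


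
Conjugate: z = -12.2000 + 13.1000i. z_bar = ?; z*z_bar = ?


z_bar = -12.2000 - 13.1000i
z*z_bar = (-12.2)^2 + 13.1^2 = 148.84 + 171.61 = 320.45

z_bar = -12.2000 - 13.1000i, z*z_bar = 320.45


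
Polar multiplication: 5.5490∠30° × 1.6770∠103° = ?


r = 5.5490 * 1.6770 = 9.3057
theta = 30° + 103° = 133° = 133° (mod 360)

9.3057 cis(133°)


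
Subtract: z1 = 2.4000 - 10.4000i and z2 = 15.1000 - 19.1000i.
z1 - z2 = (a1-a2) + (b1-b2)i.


Real: 2.4 - 15.1 = -12.7
Imag: -10.4 + 19.1 = 8.7

-12.7000 + 8.7000i


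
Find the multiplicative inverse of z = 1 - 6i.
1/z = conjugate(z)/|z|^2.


|z|^2 = 1+36 = 37
1/z = (1 + 6i)/37

1/z = 0.0270 + 0.1622i


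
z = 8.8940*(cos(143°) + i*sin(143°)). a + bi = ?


a = 8.8940*cos(143°) = 8.8940*(-0.79864) = -7.1031
b = 8.8940*sin(143°) = 8.8940*0.601815 = 5.3525

-7.1031 + 5.3525i


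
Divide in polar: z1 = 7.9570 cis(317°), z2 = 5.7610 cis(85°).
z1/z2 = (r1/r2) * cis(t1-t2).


r = 7.9570 / 5.7610 = 1.3812
theta = 317° - 85° = 232° = 232° (mod 360)

1.3812 cis(232°)


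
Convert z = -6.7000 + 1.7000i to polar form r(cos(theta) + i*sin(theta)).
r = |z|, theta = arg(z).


r = sqrt(44.89+2.89) = sqrt(47.78) = 6.9123
theta = atan2(1.7, -6.7) = 165.7627 degrees

r = 6.9123, theta = 165.7627 degrees


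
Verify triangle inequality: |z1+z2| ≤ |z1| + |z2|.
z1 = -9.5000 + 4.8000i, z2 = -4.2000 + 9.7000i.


|z1| = sqrt((-9.5)^2 + 4.8^2) = sqrt(113.29) = 10.6438
|z2| = sqrt((-4.2)^2 + 9.7^2) = sqrt(111.73) = 10.5702
z1+z2 = -13.7000 + 14.5000i
|z1+z2| = sqrt(397.94) = 19.9484
|z1|+|z2| = 10.6438 + 10.5702 = 21.2140

|z1+z2| = 19.9484 ≤ |z1|+|z2| = 21.2140 (verified)


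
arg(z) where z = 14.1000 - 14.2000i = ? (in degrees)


Re = 14.1, Im = -14.2
arg = atan2(-14.2, 14.1) = -45.2025 degrees

arg(z) = -45.2025 degrees


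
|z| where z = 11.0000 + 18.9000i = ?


|z| = sqrt(11^2 + 18.9^2) = sqrt(121 + 357.21) = sqrt(478.21) = 21.8680

|z| = 21.8680


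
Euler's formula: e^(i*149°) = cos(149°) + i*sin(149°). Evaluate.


cos(149°) = -0.8572
sin(149°) = 0.5150

e^(i*149°) = -0.8572 + 0.5150i


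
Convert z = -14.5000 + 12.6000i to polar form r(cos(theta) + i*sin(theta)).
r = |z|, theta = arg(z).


r = sqrt(210.25+158.76) = sqrt(369.01) = 19.2096
theta = atan2(12.6, -14.5) = 139.0105 degrees

r = 19.2096, theta = 139.0105 degrees


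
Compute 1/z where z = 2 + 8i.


|z|^2 = 4+64 = 68
1/z = (2 - 8i)/68

1/z = 0.0294 - 0.1176i


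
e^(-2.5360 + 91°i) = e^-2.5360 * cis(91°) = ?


e^-2.5360 = 0.0792
cos(91°) = -0.0175
sin(91°) = 0.9998
Real = 0.0792*(-0.0175) = -0.0014
Imag = 0.0792*0.9998 = 0.0792

-0.0014 + 0.0792i


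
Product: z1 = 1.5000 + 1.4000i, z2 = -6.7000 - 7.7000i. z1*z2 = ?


Real = 1.5*(-6.7) - 1.4*(-7.7) = -10.05 - (-10.78) = 0.73
Imag = 1.5*(-7.7) - (6.7)*1.4 = -11.55 - (9.38) = -20.93

0.7300 - 20.9300i


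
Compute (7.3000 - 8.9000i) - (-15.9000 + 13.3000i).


Real: 7.3 + 15.9 = 23.2
Imag: -8.9 - 13.3 = -22.2

23.2000 - 22.2000i


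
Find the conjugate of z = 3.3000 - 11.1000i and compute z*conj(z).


z_bar = 3.3000 + 11.1000i
z*z_bar = 3.3^2 + (-11.1)^2 = 10.89 + 123.21 = 134.1

z_bar = 3.3000 + 11.1000i, z*z_bar = 134.1


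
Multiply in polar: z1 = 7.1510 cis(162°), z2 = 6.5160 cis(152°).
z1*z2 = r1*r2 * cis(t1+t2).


r = 7.1510 * 6.5160 = 46.5959
theta = 162° + 152° = 314° = 314° (mod 360)

46.5959 cis(314°)


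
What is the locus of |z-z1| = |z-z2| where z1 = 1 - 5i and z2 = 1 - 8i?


Equal distances means the locus is the perpendicular bisector of z1 and z2.
Midpoint = ((1+1)/2, (-5+(-8))/2) = (1.0000, -6.5000)

Perpendicular bisector through (1.0000, -6.5000)


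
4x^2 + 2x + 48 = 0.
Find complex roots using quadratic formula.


disc = 2^2 - 4*4*48 = 4 - 768 = -764
sqrt(|disc|) = sqrt(764) = 27.6405
Real part = -2/(2*4) = -0.2500
Imag part = 27.6405/(2*4) = 3.4551

-0.2500 ± 3.4551i


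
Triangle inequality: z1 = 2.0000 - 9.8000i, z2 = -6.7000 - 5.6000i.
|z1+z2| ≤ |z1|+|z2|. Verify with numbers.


|z1| = sqrt(2^2 + (-9.8)^2) = sqrt(100.04) = 10.0020
|z2| = sqrt((-6.7)^2 + (-5.6)^2) = sqrt(76.25) = 8.7321
z1+z2 = -4.7000 - 15.4000i
|z1+z2| = sqrt(259.25) = 16.1012
|z1|+|z2| = 10.0020 + 8.7321 = 18.7341

|z1+z2| = 16.1012 ≤ |z1|+|z2| = 18.7341 (verified)


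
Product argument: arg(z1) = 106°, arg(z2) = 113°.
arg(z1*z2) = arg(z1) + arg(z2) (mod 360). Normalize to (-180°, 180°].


arg(z1*z2) = 106° + 113° = 219°
Normalized to (-180°, 180°]: -141°

-141°


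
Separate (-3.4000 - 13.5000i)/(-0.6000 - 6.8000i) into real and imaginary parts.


Multiply by conjugate: (-3.4000 - 13.5000i)(-0.6000 + 6.8000i) / ((-0.6)^2 + (-6.8)^2)
Numerator real = -3.4*(-0.6) - (13.5)*(-6.8) = 93.84
Numerator imag = -13.5*(-0.6) - (-3.4)*(-6.8) = -15.02
Denominator = 46.6
Re(z) = 93.84/46.6 = 2.0137
Im(z) = -15.02/46.6 = -0.3223

Re(z) = 2.0137, Im(z) = -0.3223


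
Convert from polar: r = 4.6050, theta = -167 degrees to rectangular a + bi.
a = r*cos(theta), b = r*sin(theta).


a = 4.6050*cos(-167°) = 4.6050*(-0.97437) = -4.4870
b = 4.6050*sin(-167°) = 4.6050*(-0.22495) = -1.0359

-4.4870 - 1.0359i


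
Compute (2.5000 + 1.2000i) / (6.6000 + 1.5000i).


Conjugate of z2 = 6.6000 - 1.5000i
Numerator: (2.5000 + 1.2000i)(6.6000 - 1.5000i) = 18.3000 + 4.1700i
Denominator: 6.6^2 + 1.5^2 = 45.81
Result = (18.3000 + 4.1700i)/45.81

0.3995 + 0.0910i


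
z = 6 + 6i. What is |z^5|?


|z| = sqrt(36+36) = sqrt(72) = 8.4853
|z^5| = |z|^5 = (sqrt(72))^5 = 72^2 * sqrt(72) = 5184*sqrt(72)

|z^5| = 5184*sqrt(72) ≈ 43987.6986


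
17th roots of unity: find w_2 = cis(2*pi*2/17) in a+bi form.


Angle = 360*2/17 = 42.3529°
a = cos(42.3529°) = 0.7390
b = sin(42.3529°) = 0.6737

0.7390 + 0.6737i


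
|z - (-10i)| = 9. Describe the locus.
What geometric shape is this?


|z - z0| = r is a circle with center z0 and radius r.
Center = (0, -10), radius = 9

Circle with center (0, -10) and radius 9


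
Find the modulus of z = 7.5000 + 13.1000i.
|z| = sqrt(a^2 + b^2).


|z| = sqrt(7.5^2 + 13.1^2) = sqrt(56.25 + 171.61) = sqrt(227.86) = 15.0950

|z| = 15.0950


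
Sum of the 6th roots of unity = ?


The sum of all 6th roots of unity is 0.
Geometric series: (1 - w^6)/(1 - w) = (1-1)/(1-w) = 0 since w^6 = 1, w ≠ 1.
Alternatively: coefficient of z^5 in z^6 - 1 is 0.

0


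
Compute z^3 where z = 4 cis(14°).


r^3 = 4^3 = 64
n*theta = 3*14° = 42° = 42° (mod 360)
a = 64*cos(42°) = 47.5613
b = 64*sin(42°) = 42.8244

64 cis(42°) = 47.5613 + 42.8244i


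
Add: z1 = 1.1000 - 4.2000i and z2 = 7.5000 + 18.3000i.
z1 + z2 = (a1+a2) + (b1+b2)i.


Real: 1.1 + 7.5 = 8.6
Imag: -4.2 + 18.3 = 14.1

8.6000 + 14.1000i


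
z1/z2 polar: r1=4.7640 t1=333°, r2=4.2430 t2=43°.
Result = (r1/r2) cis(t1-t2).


r = 4.7640 / 4.2430 = 1.1228
theta = 333° - 43° = 290° = 290° (mod 360)

1.1228 cis(290°)


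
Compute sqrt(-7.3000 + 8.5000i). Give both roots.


|z| = sqrt(53.29+72.25) = 11.2045
sqrt((|z|+a)/2) = sqrt((11.2045+(-7.3))/2) = sqrt(1.9522) = 1.3972
sqrt((|z|-a)/2) = sqrt((11.2045-(-7.3))/2) = sqrt(9.2522) = 3.0417

±(1.3972 + 3.0417i) i.e. 1.3972 + 3.0417i and -1.3972 - 3.0417i


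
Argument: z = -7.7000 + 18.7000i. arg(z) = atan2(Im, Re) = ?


Re = -7.7, Im = 18.7
arg = atan2(18.7, -7.7) = 112.3801 degrees

arg(z) = 112.3801 degrees


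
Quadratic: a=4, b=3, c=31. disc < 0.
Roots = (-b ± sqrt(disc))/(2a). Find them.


disc = 3^2 - 4*4*31 = 9 - 496 = -487
sqrt(|disc|) = sqrt(487) = 22.0681
Real part = -3/(2*4) = -0.3750
Imag part = 22.0681/(2*4) = 2.7585

-0.3750 ± 2.7585i


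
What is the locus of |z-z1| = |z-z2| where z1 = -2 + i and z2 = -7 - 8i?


Equal distances means the locus is the perpendicular bisector of z1 and z2.
Midpoint = ((-2+(-7))/2, (1+(-8))/2) = (-4.5000, -3.5000)

Perpendicular bisector through (-4.5000, -3.5000)


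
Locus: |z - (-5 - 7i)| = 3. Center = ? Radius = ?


|z - z0| = r is a circle with center z0 and radius r.
Center = (-5, -7), radius = 3

Circle with center (-5, -7) and radius 3


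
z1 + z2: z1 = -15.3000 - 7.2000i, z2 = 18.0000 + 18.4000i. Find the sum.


Real: -15.3 + 18 = 2.7
Imag: -7.2 + 18.4 = 11.2

2.7000 + 11.2000i


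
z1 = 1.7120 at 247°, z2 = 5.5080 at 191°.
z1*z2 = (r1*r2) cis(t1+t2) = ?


r = 1.7120 * 5.5080 = 9.4297
theta = 247° + 191° = 438° = 78° (mod 360)

9.4297 cis(78°)


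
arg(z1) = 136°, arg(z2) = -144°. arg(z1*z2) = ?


arg(z1*z2) = 136° - 144° = -8°
Normalized to (-180°, 180°]: -8°

-8°


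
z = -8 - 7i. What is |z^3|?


|z| = sqrt(64+49) = sqrt(113) = 10.6301
|z^3| = |z|^3 = (sqrt(113))^3 = 113*sqrt(113)

|z^3| = 113*sqrt(113) ≈ 1201.2065


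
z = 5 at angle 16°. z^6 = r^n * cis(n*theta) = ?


r^6 = 5^6 = 15625
n*theta = 6*16° = 96° = 96° (mod 360)
a = 15625*cos(96°) = -1633.2572
b = 15625*sin(96°) = 15539.4046

15625 cis(96°) = -1633.2572 + 15539.4046i
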